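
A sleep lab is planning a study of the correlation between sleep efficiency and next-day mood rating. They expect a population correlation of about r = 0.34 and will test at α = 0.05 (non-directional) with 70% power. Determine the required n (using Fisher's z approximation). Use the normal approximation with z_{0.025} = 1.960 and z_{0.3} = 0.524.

n = 53

Fisher's z: C = ½·ln((1+r)/(1−r)) = ½·ln(2.0303) = 0.3541.
n = ((z_{α/2} + z_β)/C)² + 3.
(1.960 + 0.524) / 0.3541 = 2.484 / 0.3541 = 7.015.
n = 7.015² + 3 = 49.21 + 3 = 52.2.
Round up.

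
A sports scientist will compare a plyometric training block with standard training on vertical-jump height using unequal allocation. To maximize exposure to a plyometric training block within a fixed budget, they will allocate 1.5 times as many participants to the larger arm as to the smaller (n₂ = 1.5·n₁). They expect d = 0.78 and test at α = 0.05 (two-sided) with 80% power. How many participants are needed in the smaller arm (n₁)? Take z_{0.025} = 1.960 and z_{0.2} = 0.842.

With allocation ratio k = n₂/n₁ = 1.5, Var(x̄₁−x̄₂) = σ²(1/n₁ + 1/(k·n₁)) = σ²·(k+1)/(k·n₁).
So n₁ = (1 + 1/k)·((z_{α/2} + z_β)/d)² = 1.667 × (2.802/0.78)².
n₁ = 1.667 × 12.90 = 21.5.
Round up: n₁ = 22, giving n₂ = 1.5 × 22 = 33.

n₁ = 22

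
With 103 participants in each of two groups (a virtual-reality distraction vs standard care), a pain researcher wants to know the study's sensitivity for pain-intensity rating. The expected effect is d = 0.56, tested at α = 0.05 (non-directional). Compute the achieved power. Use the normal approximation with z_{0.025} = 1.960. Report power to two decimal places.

power ≈ 0.98

For two equal groups, power = Φ(d·√(n/2) − z_{α/2}).
d·√(n/2) = 0.56 × √(103/2) = 0.56 × 7.176 = 4.019.
z_β = 4.019 − 1.960 = 2.059.
Power = Φ(2.059) = 0.980.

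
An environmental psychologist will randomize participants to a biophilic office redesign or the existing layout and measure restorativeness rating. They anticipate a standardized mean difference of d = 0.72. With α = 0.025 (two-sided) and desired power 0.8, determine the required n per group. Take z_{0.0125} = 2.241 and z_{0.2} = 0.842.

n = 37 per group

For two independent groups with equal n: n = 2·((z_{α/2} + z_β) / d)².
z_{α/2} + z_β = 2.241 + 0.842 = 3.083.
n = 2 × (3.083 / 0.72)² = 2 × 4.282² = 2 × 18.34 = 36.7.
Round up to the next whole participant.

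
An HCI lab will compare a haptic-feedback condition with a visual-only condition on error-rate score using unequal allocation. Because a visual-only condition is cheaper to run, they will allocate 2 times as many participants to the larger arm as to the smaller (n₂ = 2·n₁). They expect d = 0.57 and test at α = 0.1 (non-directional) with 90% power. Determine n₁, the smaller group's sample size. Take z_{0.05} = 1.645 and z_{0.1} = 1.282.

With allocation ratio k = n₂/n₁ = 2, Var(x̄₁−x̄₂) = σ²(1/n₁ + 1/(k·n₁)) = σ²·(k+1)/(k·n₁).
So n₁ = (1 + 1/k)·((z_{α/2} + z_β)/d)² = 1.500 × (2.927/0.57)².
n₁ = 1.500 × 26.37 = 39.6.
Round up: n₁ = 40, giving n₂ = 2 × 40 = 80.

n₁ = 40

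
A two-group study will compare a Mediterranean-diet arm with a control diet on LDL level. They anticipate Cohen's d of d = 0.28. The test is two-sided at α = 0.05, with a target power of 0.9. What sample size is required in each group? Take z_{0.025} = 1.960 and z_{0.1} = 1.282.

For two independent groups with equal n: n = 2·((z_{α/2} + z_β) / d)².
z_{α/2} + z_β = 1.960 + 1.282 = 3.242.
n = 2 × (3.242 / 0.28)² = 2 × 11.579² = 2 × 134.06 = 268.1.
Round up to the next whole participant.

n = 269 per group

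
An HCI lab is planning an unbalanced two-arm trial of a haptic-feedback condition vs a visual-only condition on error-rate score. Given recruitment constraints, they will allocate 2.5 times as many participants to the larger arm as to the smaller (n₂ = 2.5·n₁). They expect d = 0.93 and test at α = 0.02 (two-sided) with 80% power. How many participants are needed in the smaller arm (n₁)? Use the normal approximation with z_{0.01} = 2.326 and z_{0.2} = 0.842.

n₁ = 17

With allocation ratio k = n₂/n₁ = 2.5, Var(x̄₁−x̄₂) = σ²(1/n₁ + 1/(k·n₁)) = σ²·(k+1)/(k·n₁).
So n₁ = (1 + 1/k)·((z_{α/2} + z_β)/d)² = 1.400 × (3.168/0.93)².
n₁ = 1.400 × 11.60 = 16.2.
Round up: n₁ = 17, giving n₂ = ⌈2.5 × 17⌉ = ⌈42.5⌉ = 43.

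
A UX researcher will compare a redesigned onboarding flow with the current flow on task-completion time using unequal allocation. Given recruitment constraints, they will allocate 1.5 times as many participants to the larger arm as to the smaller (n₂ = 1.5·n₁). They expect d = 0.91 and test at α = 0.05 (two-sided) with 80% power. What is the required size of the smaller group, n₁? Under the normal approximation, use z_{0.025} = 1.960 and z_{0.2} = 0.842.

n₁ = 16

With allocation ratio k = n₂/n₁ = 1.5, Var(x̄₁−x̄₂) = σ²(1/n₁ + 1/(k·n₁)) = σ²·(k+1)/(k·n₁).
So n₁ = (1 + 1/k)·((z_{α/2} + z_β)/d)² = 1.667 × (2.802/0.91)².
n₁ = 1.667 × 9.48 = 15.8.
Round up: n₁ = 16, giving n₂ = 1.5 × 16 = 24.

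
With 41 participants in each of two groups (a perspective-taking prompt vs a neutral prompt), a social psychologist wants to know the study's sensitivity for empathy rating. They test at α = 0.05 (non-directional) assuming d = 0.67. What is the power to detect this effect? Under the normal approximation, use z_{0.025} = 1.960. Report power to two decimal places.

For two equal groups, power = Φ(d·√(n/2) − z_{α/2}).
d·√(n/2) = 0.67 × √(41/2) = 0.67 × 4.528 = 3.034.
z_β = 3.034 − 1.960 = 1.074.
Power = Φ(1.074) = 0.858.

power ≈ 0.86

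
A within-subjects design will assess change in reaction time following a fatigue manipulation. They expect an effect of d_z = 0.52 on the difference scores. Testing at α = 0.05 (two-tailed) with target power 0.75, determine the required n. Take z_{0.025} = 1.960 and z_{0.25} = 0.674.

n = 26 pairs

For a paired (one-sample on differences) test: n = ((z_{α/2} + z_β) / d)².
z_{α/2} + z_β = 1.960 + 0.674 = 2.634.
n = (2.634 / 0.52)² = 5.065² = 25.66.
Round up.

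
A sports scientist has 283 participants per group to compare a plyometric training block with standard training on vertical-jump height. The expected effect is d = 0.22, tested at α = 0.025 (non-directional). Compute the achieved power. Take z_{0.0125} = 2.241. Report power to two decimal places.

power ≈ 0.65

For two equal groups, power = Φ(d·√(n/2) − z_{α/2}).
d·√(n/2) = 0.22 × √(283/2) = 0.22 × 11.895 = 2.617.
z_β = 2.617 − 2.241 = 0.376.
Power = Φ(0.376) = 0.647.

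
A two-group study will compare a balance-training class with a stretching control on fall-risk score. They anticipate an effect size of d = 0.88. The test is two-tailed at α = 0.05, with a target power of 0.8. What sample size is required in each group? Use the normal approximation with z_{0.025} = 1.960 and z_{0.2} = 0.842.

For two independent groups with equal n: n = 2·((z_{α/2} + z_β) / d)².
z_{α/2} + z_β = 1.960 + 0.842 = 2.802.
n = 2 × (2.802 / 0.88)² = 2 × 3.184² = 2 × 10.14 = 20.3.
Round up to the next whole participant.

n = 21 per group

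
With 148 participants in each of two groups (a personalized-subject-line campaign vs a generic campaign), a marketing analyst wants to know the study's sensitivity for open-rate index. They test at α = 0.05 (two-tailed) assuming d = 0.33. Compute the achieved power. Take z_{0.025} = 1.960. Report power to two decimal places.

power ≈ 0.81

For two equal groups, power = Φ(d·√(n/2) − z_{α/2}).
d·√(n/2) = 0.33 × √(148/2) = 0.33 × 8.602 = 2.839.
z_β = 2.839 − 1.960 = 0.879.
Power = Φ(0.879) = 0.810.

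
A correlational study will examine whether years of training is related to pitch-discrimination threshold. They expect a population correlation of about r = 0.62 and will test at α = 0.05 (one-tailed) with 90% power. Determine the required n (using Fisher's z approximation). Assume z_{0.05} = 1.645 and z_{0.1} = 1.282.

n = 20

Fisher's z: C = ½·ln((1+r)/(1−r)) = ½·ln(4.2632) = 0.7250.
n = ((z_{α} + z_β)/C)² + 3.
(1.645 + 1.282) / 0.7250 = 2.927 / 0.7250 = 4.037.
n = 4.037² + 3 = 16.30 + 3 = 19.3.
Round up.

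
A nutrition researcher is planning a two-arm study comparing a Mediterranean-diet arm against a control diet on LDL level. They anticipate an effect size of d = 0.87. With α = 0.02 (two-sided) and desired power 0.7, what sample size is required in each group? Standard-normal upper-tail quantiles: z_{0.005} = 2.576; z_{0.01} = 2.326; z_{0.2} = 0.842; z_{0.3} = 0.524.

For two independent groups with equal n: n = 2·((z_{α/2} + z_β) / d)².
z_{α/2} + z_β = 2.326 + 0.524 = 2.850.
n = 2 × (2.850 / 0.87)² = 2 × 3.276² = 2 × 10.73 = 21.5.
Round up to the next whole participant.

n = 22 per group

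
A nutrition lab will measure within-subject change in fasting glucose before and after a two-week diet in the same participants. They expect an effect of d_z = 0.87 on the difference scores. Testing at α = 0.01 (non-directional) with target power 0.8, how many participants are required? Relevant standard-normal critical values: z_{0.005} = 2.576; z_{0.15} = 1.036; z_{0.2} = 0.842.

n = 16 pairs

For a paired (one-sample on differences) test: n = ((z_{α/2} + z_β) / d)².
z_{α/2} + z_β = 2.576 + 0.842 = 3.418.
n = (3.418 / 0.87)² = 3.929² = 15.43.
Round up.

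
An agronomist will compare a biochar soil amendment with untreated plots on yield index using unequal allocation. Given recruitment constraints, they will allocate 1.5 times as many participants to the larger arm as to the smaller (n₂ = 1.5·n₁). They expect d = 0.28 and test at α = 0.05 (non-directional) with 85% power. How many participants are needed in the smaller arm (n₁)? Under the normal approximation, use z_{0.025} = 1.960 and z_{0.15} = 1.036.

With allocation ratio k = n₂/n₁ = 1.5, Var(x̄₁−x̄₂) = σ²(1/n₁ + 1/(k·n₁)) = σ²·(k+1)/(k·n₁).
So n₁ = (1 + 1/k)·((z_{α/2} + z_β)/d)² = 1.667 × (2.996/0.28)².
n₁ = 1.667 × 114.49 = 190.8.
Round up: n₁ = 191, giving n₂ = ⌈1.5 × 191⌉ = ⌈286.5⌉ = 287.

n₁ = 191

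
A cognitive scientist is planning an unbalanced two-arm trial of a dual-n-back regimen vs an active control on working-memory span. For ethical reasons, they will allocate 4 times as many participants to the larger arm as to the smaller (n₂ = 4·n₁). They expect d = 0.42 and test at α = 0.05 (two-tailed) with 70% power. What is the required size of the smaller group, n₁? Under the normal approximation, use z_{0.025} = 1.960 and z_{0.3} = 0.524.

With allocation ratio k = n₂/n₁ = 4, Var(x̄₁−x̄₂) = σ²(1/n₁ + 1/(k·n₁)) = σ²·(k+1)/(k·n₁).
So n₁ = (1 + 1/k)·((z_{α/2} + z_β)/d)² = 1.250 × (2.484/0.42)².
n₁ = 1.250 × 34.98 = 43.7.
Round up: n₁ = 44, giving n₂ = 4 × 44 = 176.

n₁ = 44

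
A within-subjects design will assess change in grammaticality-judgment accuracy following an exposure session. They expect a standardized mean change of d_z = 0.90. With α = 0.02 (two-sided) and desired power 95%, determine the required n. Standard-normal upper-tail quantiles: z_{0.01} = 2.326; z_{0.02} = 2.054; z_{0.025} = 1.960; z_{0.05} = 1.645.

For a paired (one-sample on differences) test: n = ((z_{α/2} + z_β) / d)².
z_{α/2} + z_β = 2.326 + 1.645 = 3.971.
n = (3.971 / 0.90)² = 4.412² = 19.47.
Round up.

n = 20 pairs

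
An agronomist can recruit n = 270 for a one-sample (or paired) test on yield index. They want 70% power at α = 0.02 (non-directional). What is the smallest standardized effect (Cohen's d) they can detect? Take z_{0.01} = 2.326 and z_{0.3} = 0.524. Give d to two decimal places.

d_min ≈ 0.17

For a single sample (or paired design) of n = 270: d_min = (z_{α/2} + z_β)/√n.
z-sum = 2.326 + 0.524 = 2.850.
d_min = 2.850 / √270 = 2.850 / 16.432 = 0.173.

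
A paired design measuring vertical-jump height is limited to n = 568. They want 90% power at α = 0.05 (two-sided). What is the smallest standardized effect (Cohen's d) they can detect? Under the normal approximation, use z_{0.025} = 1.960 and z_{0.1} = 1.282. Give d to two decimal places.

d_min ≈ 0.14

For a single sample (or paired design) of n = 568: d_min = (z_{α/2} + z_β)/√n.
z-sum = 1.960 + 1.282 = 3.242.
d_min = 3.242 / √568 = 3.242 / 23.833 = 0.136.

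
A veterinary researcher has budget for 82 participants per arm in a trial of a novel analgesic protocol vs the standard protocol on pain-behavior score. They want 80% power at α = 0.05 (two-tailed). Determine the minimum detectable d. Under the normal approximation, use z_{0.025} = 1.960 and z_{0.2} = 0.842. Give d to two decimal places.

d_min ≈ 0.44

For two independent groups of n = 82 each: d_min = (z_{α/2} + z_β)·√(2/n).
z-sum = 1.960 + 0.842 = 2.802.
d_min = 2.802 × √(2/82) = 2.802 × 0.1562 = 0.438.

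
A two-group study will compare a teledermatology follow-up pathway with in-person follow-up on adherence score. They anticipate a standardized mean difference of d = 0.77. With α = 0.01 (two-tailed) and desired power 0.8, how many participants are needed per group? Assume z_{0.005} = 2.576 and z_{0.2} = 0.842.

For two independent groups with equal n: n = 2·((z_{α/2} + z_β) / d)².
z_{α/2} + z_β = 2.576 + 0.842 = 3.418.
n = 2 × (3.418 / 0.77)² = 2 × 4.439² = 2 × 19.70 = 39.4.
Round up to the next whole participant.

n = 40 per group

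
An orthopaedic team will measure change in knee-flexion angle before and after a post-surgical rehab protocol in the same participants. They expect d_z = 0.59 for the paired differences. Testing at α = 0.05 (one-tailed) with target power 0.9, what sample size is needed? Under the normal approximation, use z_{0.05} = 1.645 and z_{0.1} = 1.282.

n = 25 pairs

For a paired (one-sample on differences) test: n = ((z_{α} + z_β) / d)².
z_{α} + z_β = 1.645 + 1.282 = 2.927.
n = (2.927 / 0.59)² = 4.961² = 24.61.
Round up.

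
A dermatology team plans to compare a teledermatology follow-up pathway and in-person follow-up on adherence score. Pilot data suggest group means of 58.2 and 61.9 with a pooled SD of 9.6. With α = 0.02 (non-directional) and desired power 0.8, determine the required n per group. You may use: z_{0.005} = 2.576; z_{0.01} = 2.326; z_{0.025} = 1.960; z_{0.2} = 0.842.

Cohen's d = |M₁ − M₂| / SD_pooled = |58.2 − 61.9| / 9.6 = 3.7 / 9.6 = 0.385.
For two independent groups with equal n: n = 2·((z_{α/2} + z_β) / d)².
z_{α/2} + z_β = 2.326 + 0.842 = 3.168.
n = 2 × (3.168 / 0.385)² = 2 × 8.229² = 2 × 67.71 = 135.4.
Round up to the next whole participant.

n = 136 per group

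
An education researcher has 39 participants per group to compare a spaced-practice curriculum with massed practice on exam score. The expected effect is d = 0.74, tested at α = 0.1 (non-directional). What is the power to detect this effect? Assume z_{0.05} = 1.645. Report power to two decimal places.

power ≈ 0.95

For two equal groups, power = Φ(d·√(n/2) − z_{α/2}).
d·√(n/2) = 0.74 × √(39/2) = 0.74 × 4.416 = 3.268.
z_β = 3.268 − 1.645 = 1.623.
Power = Φ(1.623) = 0.948.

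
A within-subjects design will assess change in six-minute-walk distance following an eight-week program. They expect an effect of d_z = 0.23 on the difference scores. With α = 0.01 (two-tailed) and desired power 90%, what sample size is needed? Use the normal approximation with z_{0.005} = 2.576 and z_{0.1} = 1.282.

n = 282 pairs

For a paired (one-sample on differences) test: n = ((z_{α/2} + z_β) / d)².
z_{α/2} + z_β = 2.576 + 1.282 = 3.858.
n = (3.858 / 0.23)² = 16.774² = 281.36.
Round up.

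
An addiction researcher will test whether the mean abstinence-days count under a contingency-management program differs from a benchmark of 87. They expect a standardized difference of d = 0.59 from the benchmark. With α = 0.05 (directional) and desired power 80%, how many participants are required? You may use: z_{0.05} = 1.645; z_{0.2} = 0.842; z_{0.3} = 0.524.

n = 18

For a one-sample test: n = ((z_{α} + z_β) / d)².
z_{α} + z_β = 1.645 + 0.842 = 2.487.
n = (2.487 / 0.59)² = 4.215² = 17.77.
Round up.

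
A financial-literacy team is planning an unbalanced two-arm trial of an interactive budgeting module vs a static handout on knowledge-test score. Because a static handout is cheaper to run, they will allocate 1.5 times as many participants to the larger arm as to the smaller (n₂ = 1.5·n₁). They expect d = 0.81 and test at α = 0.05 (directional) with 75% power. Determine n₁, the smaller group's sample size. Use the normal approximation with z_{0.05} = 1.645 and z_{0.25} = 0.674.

n₁ = 14

With allocation ratio k = n₂/n₁ = 1.5, Var(x̄₁−x̄₂) = σ²(1/n₁ + 1/(k·n₁)) = σ²·(k+1)/(k·n₁).
So n₁ = (1 + 1/k)·((z_{α} + z_β)/d)² = 1.667 × (2.319/0.81)².
n₁ = 1.667 × 8.20 = 13.7.
Round up: n₁ = 14, giving n₂ = 1.5 × 14 = 21.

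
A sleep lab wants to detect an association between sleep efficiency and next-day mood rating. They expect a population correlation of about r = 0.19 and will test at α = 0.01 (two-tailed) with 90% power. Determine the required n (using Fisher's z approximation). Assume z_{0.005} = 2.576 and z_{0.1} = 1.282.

n = 406

Fisher's z: C = ½·ln((1+r)/(1−r)) = ½·ln(1.4691) = 0.1923.
n = ((z_{α/2} + z_β)/C)² + 3.
(2.576 + 1.282) / 0.1923 = 3.858 / 0.1923 = 20.062.
n = 20.062² + 3 = 402.50 + 3 = 405.5.
Round up.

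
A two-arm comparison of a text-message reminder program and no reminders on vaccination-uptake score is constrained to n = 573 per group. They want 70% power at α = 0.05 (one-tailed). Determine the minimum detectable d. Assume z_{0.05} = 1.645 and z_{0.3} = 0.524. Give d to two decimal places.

For two independent groups of n = 573 each: d_min = (z_{α} + z_β)·√(2/n).
z-sum = 1.645 + 0.524 = 2.169.
d_min = 2.169 × √(2/573) = 2.169 × 0.0591 = 0.128.

d_min ≈ 0.13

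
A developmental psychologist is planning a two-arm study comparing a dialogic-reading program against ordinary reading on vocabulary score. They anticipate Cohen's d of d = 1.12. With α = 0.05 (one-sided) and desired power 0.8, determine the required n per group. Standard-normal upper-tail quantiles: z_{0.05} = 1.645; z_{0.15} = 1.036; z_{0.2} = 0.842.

n = 10 per group

For two independent groups with equal n: n = 2·((z_{α} + z_β) / d)².
z_{α} + z_β = 1.645 + 0.842 = 2.487.
n = 2 × (2.487 / 1.12)² = 2 × 2.221² = 2 × 4.93 = 9.9.
Round up to the next whole participant.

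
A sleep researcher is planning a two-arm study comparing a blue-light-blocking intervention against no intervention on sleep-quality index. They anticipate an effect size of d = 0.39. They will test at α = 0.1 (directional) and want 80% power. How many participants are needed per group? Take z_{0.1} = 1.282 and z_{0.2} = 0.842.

For two independent groups with equal n: n = 2·((z_{α} + z_β) / d)².
z_{α} + z_β = 1.282 + 0.842 = 2.124.
n = 2 × (2.124 / 0.39)² = 2 × 5.446² = 2 × 29.66 = 59.3.
Round up to the next whole participant.

n = 60 per group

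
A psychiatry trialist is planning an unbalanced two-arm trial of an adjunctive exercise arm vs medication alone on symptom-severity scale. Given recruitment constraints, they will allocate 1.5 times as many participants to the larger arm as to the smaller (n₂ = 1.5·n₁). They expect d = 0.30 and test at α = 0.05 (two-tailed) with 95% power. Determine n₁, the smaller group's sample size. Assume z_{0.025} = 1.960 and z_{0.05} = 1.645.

n₁ = 241

With allocation ratio k = n₂/n₁ = 1.5, Var(x̄₁−x̄₂) = σ²(1/n₁ + 1/(k·n₁)) = σ²·(k+1)/(k·n₁).
So n₁ = (1 + 1/k)·((z_{α/2} + z_β)/d)² = 1.667 × (3.605/0.30)².
n₁ = 1.667 × 144.40 = 240.7.
Round up: n₁ = 241, giving n₂ = ⌈1.5 × 241⌉ = ⌈361.5⌉ = 362.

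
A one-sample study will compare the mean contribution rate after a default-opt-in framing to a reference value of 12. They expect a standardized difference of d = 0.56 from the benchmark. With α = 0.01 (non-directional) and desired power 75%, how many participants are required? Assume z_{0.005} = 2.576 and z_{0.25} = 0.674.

n = 34

For a one-sample test: n = ((z_{α/2} + z_β) / d)².
z_{α/2} + z_β = 2.576 + 0.674 = 3.250.
n = (3.250 / 0.56)² = 5.804² = 33.68.
Round up.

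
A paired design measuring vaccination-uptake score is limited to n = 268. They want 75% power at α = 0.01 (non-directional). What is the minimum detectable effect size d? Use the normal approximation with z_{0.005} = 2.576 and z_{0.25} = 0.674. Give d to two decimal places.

d_min ≈ 0.20

For a single sample (or paired design) of n = 268: d_min = (z_{α/2} + z_β)/√n.
z-sum = 2.576 + 0.674 = 3.250.
d_min = 3.250 / √268 = 3.250 / 16.371 = 0.199.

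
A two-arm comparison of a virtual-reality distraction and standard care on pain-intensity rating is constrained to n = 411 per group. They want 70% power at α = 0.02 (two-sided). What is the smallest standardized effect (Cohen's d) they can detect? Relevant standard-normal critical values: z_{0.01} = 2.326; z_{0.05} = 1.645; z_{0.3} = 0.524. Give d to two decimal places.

For two independent groups of n = 411 each: d_min = (z_{α/2} + z_β)·√(2/n).
z-sum = 2.326 + 0.524 = 2.850.
d_min = 2.850 × √(2/411) = 2.850 × 0.0698 = 0.199.

d_min ≈ 0.20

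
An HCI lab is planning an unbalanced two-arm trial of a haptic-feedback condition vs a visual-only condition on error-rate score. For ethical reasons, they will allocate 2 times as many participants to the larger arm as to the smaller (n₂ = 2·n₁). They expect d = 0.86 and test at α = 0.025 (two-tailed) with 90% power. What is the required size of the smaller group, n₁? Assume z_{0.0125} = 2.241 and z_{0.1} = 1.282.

n₁ = 26

With allocation ratio k = n₂/n₁ = 2, Var(x̄₁−x̄₂) = σ²(1/n₁ + 1/(k·n₁)) = σ²·(k+1)/(k·n₁).
So n₁ = (1 + 1/k)·((z_{α/2} + z_β)/d)² = 1.500 × (3.523/0.86)².
n₁ = 1.500 × 16.78 = 25.2.
Round up: n₁ = 26, giving n₂ = 2 × 26 = 52.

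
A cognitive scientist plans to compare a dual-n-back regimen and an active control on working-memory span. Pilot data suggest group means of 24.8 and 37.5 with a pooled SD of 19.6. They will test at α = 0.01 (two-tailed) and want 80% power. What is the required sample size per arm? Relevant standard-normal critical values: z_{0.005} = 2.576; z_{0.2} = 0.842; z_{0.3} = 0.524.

Cohen's d = |M₁ − M₂| / SD_pooled = |24.8 − 37.5| / 19.6 = 12.7 / 19.6 = 0.648.
For two independent groups with equal n: n = 2·((z_{α/2} + z_β) / d)².
z_{α/2} + z_β = 2.576 + 0.842 = 3.418.
n = 2 × (3.418 / 0.648)² = 2 × 5.275² = 2 × 27.82 = 55.6.
Round up to the next whole participant.

n = 56 per group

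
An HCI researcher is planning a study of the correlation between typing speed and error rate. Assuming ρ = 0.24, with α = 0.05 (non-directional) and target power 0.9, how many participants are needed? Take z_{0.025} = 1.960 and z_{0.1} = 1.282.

n = 179

Fisher's z: C = ½·ln((1+r)/(1−r)) = ½·ln(1.6316) = 0.2448.
n = ((z_{α/2} + z_β)/C)² + 3.
(1.960 + 1.282) / 0.2448 = 3.242 / 0.2448 = 13.243.
n = 13.243² + 3 = 175.39 + 3 = 178.4.
Round up.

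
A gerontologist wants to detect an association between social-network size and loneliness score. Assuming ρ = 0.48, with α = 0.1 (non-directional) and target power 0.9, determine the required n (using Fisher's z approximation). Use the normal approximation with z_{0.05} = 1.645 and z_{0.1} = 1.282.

Fisher's z: C = ½·ln((1+r)/(1−r)) = ½·ln(2.8462) = 0.5230.
n = ((z_{α/2} + z_β)/C)² + 3.
(1.645 + 1.282) / 0.5230 = 2.927 / 0.5230 = 5.597.
n = 5.597² + 3 = 31.32 + 3 = 34.3.
Round up.

n = 35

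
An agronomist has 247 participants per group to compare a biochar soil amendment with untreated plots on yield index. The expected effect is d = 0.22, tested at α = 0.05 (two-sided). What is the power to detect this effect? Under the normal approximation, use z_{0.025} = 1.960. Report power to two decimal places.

power ≈ 0.69

For two equal groups, power = Φ(d·√(n/2) − z_{α/2}).
d·√(n/2) = 0.22 × √(247/2) = 0.22 × 11.113 = 2.445.
z_β = 2.445 − 1.960 = 0.485.
Power = Φ(0.485) = 0.686.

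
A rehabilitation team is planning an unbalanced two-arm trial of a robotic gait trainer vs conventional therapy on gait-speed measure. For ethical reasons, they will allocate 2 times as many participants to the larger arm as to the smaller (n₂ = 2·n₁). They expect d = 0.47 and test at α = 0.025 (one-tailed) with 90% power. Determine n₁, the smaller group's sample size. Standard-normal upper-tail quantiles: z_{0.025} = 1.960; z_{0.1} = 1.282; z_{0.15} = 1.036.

With allocation ratio k = n₂/n₁ = 2, Var(x̄₁−x̄₂) = σ²(1/n₁ + 1/(k·n₁)) = σ²·(k+1)/(k·n₁).
So n₁ = (1 + 1/k)·((z_{α} + z_β)/d)² = 1.500 × (3.242/0.47)².
n₁ = 1.500 × 47.58 = 71.4.
Round up: n₁ = 72, giving n₂ = 2 × 72 = 144.

n₁ = 72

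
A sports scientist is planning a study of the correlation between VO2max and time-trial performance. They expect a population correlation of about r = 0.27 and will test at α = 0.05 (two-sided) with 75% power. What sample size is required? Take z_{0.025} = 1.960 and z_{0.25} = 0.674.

Fisher's z: C = ½·ln((1+r)/(1−r)) = ½·ln(1.7397) = 0.2769.
n = ((z_{α/2} + z_β)/C)² + 3.
(1.960 + 0.674) / 0.2769 = 2.634 / 0.2769 = 9.512.
n = 9.512² + 3 = 90.49 + 3 = 93.5.
Round up.

n = 94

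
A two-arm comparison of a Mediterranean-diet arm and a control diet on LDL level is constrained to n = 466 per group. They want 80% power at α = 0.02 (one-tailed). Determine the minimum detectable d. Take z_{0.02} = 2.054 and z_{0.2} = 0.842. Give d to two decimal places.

d_min ≈ 0.19

For two independent groups of n = 466 each: d_min = (z_{α} + z_β)·√(2/n).
z-sum = 2.054 + 0.842 = 2.896.
d_min = 2.896 × √(2/466) = 2.896 × 0.0655 = 0.190.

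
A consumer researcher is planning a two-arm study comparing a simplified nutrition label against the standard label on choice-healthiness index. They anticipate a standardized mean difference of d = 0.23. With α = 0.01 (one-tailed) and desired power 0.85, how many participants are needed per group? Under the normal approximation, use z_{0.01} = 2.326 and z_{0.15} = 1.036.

n = 428 per group

For two independent groups with equal n: n = 2·((z_{α} + z_β) / d)².
z_{α} + z_β = 2.326 + 1.036 = 3.362.
n = 2 × (3.362 / 0.23)² = 2 × 14.617² = 2 × 213.67 = 427.3.
Round up to the next whole participant.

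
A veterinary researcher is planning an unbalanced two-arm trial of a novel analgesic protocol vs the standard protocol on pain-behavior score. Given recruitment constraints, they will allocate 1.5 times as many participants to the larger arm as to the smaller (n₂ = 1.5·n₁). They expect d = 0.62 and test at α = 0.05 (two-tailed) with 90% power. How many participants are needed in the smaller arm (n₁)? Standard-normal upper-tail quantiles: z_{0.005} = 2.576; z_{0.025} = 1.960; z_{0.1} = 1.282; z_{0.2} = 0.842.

With allocation ratio k = n₂/n₁ = 1.5, Var(x̄₁−x̄₂) = σ²(1/n₁ + 1/(k·n₁)) = σ²·(k+1)/(k·n₁).
So n₁ = (1 + 1/k)·((z_{α/2} + z_β)/d)² = 1.667 × (3.242/0.62)².
n₁ = 1.667 × 27.34 = 45.6.
Round up: n₁ = 46, giving n₂ = 1.5 × 46 = 69.

n₁ = 46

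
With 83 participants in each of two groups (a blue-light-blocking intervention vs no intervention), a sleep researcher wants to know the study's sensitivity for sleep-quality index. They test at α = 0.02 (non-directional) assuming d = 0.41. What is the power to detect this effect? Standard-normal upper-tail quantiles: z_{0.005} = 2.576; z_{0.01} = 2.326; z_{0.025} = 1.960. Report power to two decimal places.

For two equal groups, power = Φ(d·√(n/2) − z_{α/2}).
d·√(n/2) = 0.41 × √(83/2) = 0.41 × 6.442 = 2.641.
z_β = 2.641 − 2.326 = 0.315.
Power = Φ(0.315) = 0.624.

power ≈ 0.62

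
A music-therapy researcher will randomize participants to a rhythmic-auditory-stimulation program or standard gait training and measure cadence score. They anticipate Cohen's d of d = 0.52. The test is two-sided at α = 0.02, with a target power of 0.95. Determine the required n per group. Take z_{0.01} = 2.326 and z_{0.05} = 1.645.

n = 117 per group

For two independent groups with equal n: n = 2·((z_{α/2} + z_β) / d)².
z_{α/2} + z_β = 2.326 + 1.645 = 3.971.
n = 2 × (3.971 / 0.52)² = 2 × 7.637² = 2 × 58.32 = 116.6.
Round up to the next whole participant.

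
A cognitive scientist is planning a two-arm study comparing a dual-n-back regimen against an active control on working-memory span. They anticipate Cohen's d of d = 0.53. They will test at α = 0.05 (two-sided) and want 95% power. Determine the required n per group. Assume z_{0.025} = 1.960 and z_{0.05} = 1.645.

For two independent groups with equal n: n = 2·((z_{α/2} + z_β) / d)².
z_{α/2} + z_β = 1.960 + 1.645 = 3.605.
n = 2 × (3.605 / 0.53)² = 2 × 6.802² = 2 × 46.27 = 92.5.
Round up to the next whole participant.

n = 93 per group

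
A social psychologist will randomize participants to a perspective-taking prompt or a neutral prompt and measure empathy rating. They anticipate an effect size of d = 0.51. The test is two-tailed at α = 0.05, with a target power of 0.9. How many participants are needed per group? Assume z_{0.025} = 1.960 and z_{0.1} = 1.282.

For two independent groups with equal n: n = 2·((z_{α/2} + z_β) / d)².
z_{α/2} + z_β = 1.960 + 1.282 = 3.242.
n = 2 × (3.242 / 0.51)² = 2 × 6.357² = 2 × 40.41 = 80.8.
Round up to the next whole participant.

n = 81 per group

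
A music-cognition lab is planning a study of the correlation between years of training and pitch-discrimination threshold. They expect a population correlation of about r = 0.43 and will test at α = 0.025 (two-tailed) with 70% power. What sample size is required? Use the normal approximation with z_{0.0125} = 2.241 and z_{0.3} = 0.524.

Fisher's z: C = ½·ln((1+r)/(1−r)) = ½·ln(2.5088) = 0.4599.
n = ((z_{α/2} + z_β)/C)² + 3.
(2.241 + 0.524) / 0.4599 = 2.765 / 0.4599 = 6.012.
n = 6.012² + 3 = 36.15 + 3 = 39.1.
Round up.

n = 40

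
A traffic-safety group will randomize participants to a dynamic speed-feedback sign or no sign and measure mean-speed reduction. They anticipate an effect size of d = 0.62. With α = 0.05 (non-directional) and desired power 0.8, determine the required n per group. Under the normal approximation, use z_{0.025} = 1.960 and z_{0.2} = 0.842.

n = 41 per group

For two independent groups with equal n: n = 2·((z_{α/2} + z_β) / d)².
z_{α/2} + z_β = 1.960 + 0.842 = 2.802.
n = 2 × (2.802 / 0.62)² = 2 × 4.519² = 2 × 20.42 = 40.8.
Round up to the next whole participant.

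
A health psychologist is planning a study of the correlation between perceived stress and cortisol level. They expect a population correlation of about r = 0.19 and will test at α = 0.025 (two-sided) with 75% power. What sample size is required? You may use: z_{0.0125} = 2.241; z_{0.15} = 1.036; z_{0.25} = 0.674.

n = 233

Fisher's z: C = ½·ln((1+r)/(1−r)) = ½·ln(1.4691) = 0.1923.
n = ((z_{α/2} + z_β)/C)² + 3.
(2.241 + 0.674) / 0.1923 = 2.915 / 0.1923 = 15.159.
n = 15.159² + 3 = 229.78 + 3 = 232.8.
Round up.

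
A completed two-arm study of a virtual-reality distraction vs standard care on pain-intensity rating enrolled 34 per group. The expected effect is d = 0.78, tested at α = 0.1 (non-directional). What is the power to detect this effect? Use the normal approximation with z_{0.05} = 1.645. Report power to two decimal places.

For two equal groups, power = Φ(d·√(n/2) − z_{α/2}).
d·√(n/2) = 0.78 × √(34/2) = 0.78 × 4.123 = 3.216.
z_β = 3.216 − 1.645 = 1.571.
Power = Φ(1.571) = 0.942.

power ≈ 0.94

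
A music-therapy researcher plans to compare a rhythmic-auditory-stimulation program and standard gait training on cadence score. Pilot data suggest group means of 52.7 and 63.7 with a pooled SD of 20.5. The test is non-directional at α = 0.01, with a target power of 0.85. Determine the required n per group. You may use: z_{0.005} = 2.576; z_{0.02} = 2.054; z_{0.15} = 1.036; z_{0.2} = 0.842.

n = 91 per group

Cohen's d = |M₁ − M₂| / SD_pooled = |52.7 − 63.7| / 20.5 = 11.0 / 20.5 = 0.537.
For two independent groups with equal n: n = 2·((z_{α/2} + z_β) / d)².
z_{α/2} + z_β = 2.576 + 1.036 = 3.612.
n = 2 × (3.612 / 0.537)² = 2 × 6.726² = 2 × 45.24 = 90.5.
Round up to the next whole participant.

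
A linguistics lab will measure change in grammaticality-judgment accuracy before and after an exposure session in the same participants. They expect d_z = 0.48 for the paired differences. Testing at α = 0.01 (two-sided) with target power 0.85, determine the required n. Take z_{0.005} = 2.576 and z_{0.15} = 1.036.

For a paired (one-sample on differences) test: n = ((z_{α/2} + z_β) / d)².
z_{α/2} + z_β = 2.576 + 1.036 = 3.612.
n = (3.612 / 0.48)² = 7.525² = 56.63.
Round up.

n = 57 pairs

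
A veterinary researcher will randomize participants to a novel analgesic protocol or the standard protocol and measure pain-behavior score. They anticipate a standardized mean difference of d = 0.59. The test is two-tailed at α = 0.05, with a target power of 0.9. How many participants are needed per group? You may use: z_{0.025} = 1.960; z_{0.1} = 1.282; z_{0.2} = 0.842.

n = 61 per group

For two independent groups with equal n: n = 2·((z_{α/2} + z_β) / d)².
z_{α/2} + z_β = 1.960 + 1.282 = 3.242.
n = 2 × (3.242 / 0.59)² = 2 × 5.495² = 2 × 30.19 = 60.4.
Round up to the next whole participant.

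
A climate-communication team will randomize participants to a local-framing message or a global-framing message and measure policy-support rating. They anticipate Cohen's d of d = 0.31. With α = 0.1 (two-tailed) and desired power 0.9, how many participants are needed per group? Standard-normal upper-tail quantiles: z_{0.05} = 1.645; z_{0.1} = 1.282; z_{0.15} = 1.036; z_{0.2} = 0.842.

n = 179 per group

For two independent groups with equal n: n = 2·((z_{α/2} + z_β) / d)².
z_{α/2} + z_β = 1.645 + 1.282 = 2.927.
n = 2 × (2.927 / 0.31)² = 2 × 9.442² = 2 × 89.15 = 178.3.
Round up to the next whole participant.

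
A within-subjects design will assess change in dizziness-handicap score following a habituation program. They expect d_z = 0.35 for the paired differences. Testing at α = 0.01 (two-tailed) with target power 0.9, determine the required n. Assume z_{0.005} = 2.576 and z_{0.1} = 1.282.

n = 122 pairs

For a paired (one-sample on differences) test: n = ((z_{α/2} + z_β) / d)².
z_{α/2} + z_β = 2.576 + 1.282 = 3.858.
n = (3.858 / 0.35)² = 11.023² = 121.50.
Round up.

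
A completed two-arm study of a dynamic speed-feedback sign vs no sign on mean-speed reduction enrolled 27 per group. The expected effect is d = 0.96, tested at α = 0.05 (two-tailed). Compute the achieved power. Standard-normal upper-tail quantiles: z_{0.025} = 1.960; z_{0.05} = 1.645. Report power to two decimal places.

power ≈ 0.94

For two equal groups, power = Φ(d·√(n/2) − z_{α/2}).
d·√(n/2) = 0.96 × √(27/2) = 0.96 × 3.674 = 3.527.
z_β = 3.527 − 1.960 = 1.567.
Power = Φ(1.567) = 0.941.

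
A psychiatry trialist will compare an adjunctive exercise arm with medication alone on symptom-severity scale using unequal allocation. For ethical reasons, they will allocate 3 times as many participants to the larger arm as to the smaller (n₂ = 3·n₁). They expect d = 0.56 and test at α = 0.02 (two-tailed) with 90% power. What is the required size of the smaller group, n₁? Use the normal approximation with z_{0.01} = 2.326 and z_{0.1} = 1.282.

n₁ = 56

With allocation ratio k = n₂/n₁ = 3, Var(x̄₁−x̄₂) = σ²(1/n₁ + 1/(k·n₁)) = σ²·(k+1)/(k·n₁).
So n₁ = (1 + 1/k)·((z_{α/2} + z_β)/d)² = 1.333 × (3.608/0.56)².
n₁ = 1.333 × 41.51 = 55.3.
Round up: n₁ = 56, giving n₂ = 3 × 56 = 168.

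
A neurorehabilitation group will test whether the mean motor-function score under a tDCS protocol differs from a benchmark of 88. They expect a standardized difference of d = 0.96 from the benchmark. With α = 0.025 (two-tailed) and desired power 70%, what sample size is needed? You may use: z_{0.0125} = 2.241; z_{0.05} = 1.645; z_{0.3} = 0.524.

For a one-sample test: n = ((z_{α/2} + z_β) / d)².
z_{α/2} + z_β = 2.241 + 0.524 = 2.765.
n = (2.765 / 0.96)² = 2.880² = 8.30.
Round up.

n = 9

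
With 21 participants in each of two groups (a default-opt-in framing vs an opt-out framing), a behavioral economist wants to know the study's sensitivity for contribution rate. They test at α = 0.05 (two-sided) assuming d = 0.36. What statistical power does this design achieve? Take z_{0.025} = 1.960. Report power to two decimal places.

power ≈ 0.21

For two equal groups, power = Φ(d·√(n/2) − z_{α/2}).
d·√(n/2) = 0.36 × √(21/2) = 0.36 × 3.240 = 1.167.
z_β = 1.167 − 1.960 = -0.793.
Power = Φ(-0.793) = 0.214.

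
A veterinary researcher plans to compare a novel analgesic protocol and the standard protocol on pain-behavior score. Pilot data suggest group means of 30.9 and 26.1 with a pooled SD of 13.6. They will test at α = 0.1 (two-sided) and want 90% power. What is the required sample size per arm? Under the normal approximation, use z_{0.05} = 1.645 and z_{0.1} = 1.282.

n = 138 per group

Cohen's d = |M₁ − M₂| / SD_pooled = |30.9 − 26.1| / 13.6 = 4.8 / 13.6 = 0.353.
For two independent groups with equal n: n = 2·((z_{α/2} + z_β) / d)².
z_{α/2} + z_β = 1.645 + 1.282 = 2.927.
n = 2 × (2.927 / 0.353)² = 2 × 8.292² = 2 × 68.75 = 137.5.
Round up to the next whole participant.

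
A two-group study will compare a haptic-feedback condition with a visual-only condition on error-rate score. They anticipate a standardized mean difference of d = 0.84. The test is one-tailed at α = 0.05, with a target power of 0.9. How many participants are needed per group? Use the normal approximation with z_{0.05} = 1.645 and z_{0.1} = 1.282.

For two independent groups with equal n: n = 2·((z_{α} + z_β) / d)².
z_{α} + z_β = 1.645 + 1.282 = 2.927.
n = 2 × (2.927 / 0.84)² = 2 × 3.485² = 2 × 12.14 = 24.3.
Round up to the next whole participant.

n = 25 per group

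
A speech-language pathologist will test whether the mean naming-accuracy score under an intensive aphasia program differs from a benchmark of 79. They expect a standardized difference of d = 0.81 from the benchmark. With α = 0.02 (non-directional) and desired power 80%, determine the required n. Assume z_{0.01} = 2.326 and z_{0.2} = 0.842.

n = 16

For a one-sample test: n = ((z_{α/2} + z_β) / d)².
z_{α/2} + z_β = 2.326 + 0.842 = 3.168.
n = (3.168 / 0.81)² = 3.911² = 15.30.
Round up.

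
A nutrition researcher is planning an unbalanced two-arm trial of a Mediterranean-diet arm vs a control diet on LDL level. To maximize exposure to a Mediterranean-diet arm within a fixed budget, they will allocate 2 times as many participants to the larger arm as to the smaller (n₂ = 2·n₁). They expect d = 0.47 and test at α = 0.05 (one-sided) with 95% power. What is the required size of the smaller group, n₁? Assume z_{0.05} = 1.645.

With allocation ratio k = n₂/n₁ = 2, Var(x̄₁−x̄₂) = σ²(1/n₁ + 1/(k·n₁)) = σ²·(k+1)/(k·n₁).
So n₁ = (1 + 1/k)·((z_{α} + z_β)/d)² = 1.500 × (3.290/0.47)².
n₁ = 1.500 × 49.00 = 73.5.
Round up: n₁ = 74, giving n₂ = 2 × 74 = 148.

n₁ = 74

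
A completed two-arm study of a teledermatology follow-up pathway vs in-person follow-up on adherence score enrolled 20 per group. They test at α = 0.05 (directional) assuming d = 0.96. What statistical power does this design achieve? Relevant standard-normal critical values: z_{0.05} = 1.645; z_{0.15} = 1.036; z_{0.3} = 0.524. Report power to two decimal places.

power ≈ 0.92

For two equal groups, power = Φ(d·√(n/2) − z_{α}).
d·√(n/2) = 0.96 × √(20/2) = 0.96 × 3.162 = 3.036.
z_β = 3.036 − 1.645 = 1.391.
Power = Φ(1.391) = 0.918.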